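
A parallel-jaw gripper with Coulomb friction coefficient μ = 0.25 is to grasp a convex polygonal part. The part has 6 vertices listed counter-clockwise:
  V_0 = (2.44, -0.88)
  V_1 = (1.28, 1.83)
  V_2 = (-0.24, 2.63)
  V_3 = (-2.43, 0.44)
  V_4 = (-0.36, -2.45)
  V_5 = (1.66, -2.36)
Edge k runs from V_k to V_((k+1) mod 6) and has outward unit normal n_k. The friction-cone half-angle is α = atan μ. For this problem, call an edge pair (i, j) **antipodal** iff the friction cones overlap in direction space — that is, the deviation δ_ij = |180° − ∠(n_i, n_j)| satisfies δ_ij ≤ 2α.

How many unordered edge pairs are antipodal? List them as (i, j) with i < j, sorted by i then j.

count = 3; pairs: (0,3), (1,3), (2,5)

α = atan 0.25 = 14.04°;  2α = 28.07°
n_0 = (+0.9193, +0.3935)
n_1 = (+0.4657, +0.8849)
n_2 = (-0.7071, +0.7071)
n_3 = (-0.8130, -0.5823)
n_4 = (+0.0445, -0.9990)
n_5 = (+0.8847, -0.4662)
  (0,1): δ = 140.93°  ·
  (0,2): δ = 68.17°  ·
  (0,3): δ = 12.44°  ✓
  (0,4): δ = 69.38°  ·
  (0,5): δ = 129.04°  ·
  (1,2): δ = 107.24°  ·
  (1,3): δ = 26.63°  ✓
  (1,4): δ = 30.31°  ·
  (1,5): δ = 89.97°  ·
  (2,3): δ = 99.39°  ·
  (2,4): δ = 42.45°  ·
  (2,5): δ = 17.21°  ✓
  (3,4): δ = 123.06°  ·
  (3,5): δ = 63.40°  ·
  (4,5): δ = 120.34°  ·
antipodal pairs: 3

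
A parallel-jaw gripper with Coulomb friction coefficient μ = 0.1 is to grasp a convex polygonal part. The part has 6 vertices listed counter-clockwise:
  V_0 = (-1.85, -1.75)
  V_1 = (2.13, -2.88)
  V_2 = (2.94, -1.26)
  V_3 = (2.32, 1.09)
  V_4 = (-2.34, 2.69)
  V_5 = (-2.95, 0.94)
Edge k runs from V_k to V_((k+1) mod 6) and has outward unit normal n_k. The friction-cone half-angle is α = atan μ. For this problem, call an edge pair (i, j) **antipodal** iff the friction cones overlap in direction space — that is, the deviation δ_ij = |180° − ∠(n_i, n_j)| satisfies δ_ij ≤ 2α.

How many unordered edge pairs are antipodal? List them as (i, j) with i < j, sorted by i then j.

count = 3; pairs: (0,3), (1,4), (2,5)

α = atan 0.1 = 5.71°;  2α = 11.42°
n_0 = (-0.2731, -0.9620)
n_1 = (+0.8944, -0.4472)
n_2 = (+0.9669, +0.2551)
n_3 = (+0.3247, +0.9458)
n_4 = (-0.9443, +0.3291)
n_5 = (-0.9256, -0.3785)
  (0,1): δ = 100.71°  ·
  (0,2): δ = 59.37°  ·
  (0,3): δ = 3.10°  ✓
  (0,4): δ = 86.63°  ·
  (0,5): δ = 128.09°  ·
  (1,2): δ = 138.66°  ·
  (1,3): δ = 82.38°  ·
  (1,4): δ = 7.35°  ✓
  (1,5): δ = 48.81°  ·
  (2,3): δ = 123.73°  ·
  (2,4): δ = 34.00°  ·
  (2,5): δ = 7.46°  ✓
  (3,4): δ = 90.27°  ·
  (3,5): δ = 48.81°  ·
  (4,5): δ = 138.54°  ·
antipodal pairs: 3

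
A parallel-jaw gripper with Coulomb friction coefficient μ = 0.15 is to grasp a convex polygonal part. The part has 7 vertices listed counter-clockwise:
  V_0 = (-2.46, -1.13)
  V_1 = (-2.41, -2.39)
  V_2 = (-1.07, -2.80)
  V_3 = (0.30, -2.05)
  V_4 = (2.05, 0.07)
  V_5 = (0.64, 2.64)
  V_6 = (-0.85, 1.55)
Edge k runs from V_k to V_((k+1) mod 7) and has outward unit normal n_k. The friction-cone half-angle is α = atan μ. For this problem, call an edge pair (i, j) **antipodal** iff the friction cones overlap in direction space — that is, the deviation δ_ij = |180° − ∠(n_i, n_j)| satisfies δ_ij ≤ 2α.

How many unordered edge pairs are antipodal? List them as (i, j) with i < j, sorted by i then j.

count = 3; pairs: (2,5), (3,5), (3,6)

α = atan 0.15 = 8.53°;  2α = 17.06°
n_0 = (-0.9992, -0.0397)
n_1 = (-0.2926, -0.9562)
n_2 = (+0.4802, -0.8772)
n_3 = (+0.7712, -0.6366)
n_4 = (+0.8767, +0.4810)
n_5 = (-0.5904, +0.8071)
n_6 = (-0.8572, +0.5150)
  (0,1): δ = 109.28°  ·
  (0,2): δ = 63.57°  ·
  (0,3): δ = 41.81°  ·
  (0,4): δ = 26.48°  ·
  (0,5): δ = 123.91°  ·
  (0,6): δ = 146.73°  ·
  (1,2): δ = 134.29°  ·
  (1,3): δ = 112.53°  ·
  (1,4): δ = 44.24°  ·
  (1,5): δ = 53.20°  ·
  (1,6): δ = 76.02°  ·
  (2,3): δ = 158.24°  ·
  (2,4): δ = 89.95°  ·
  (2,5): δ = 7.49°  ✓
  (2,6): δ = 30.31°  ·
  (3,4): δ = 111.71°  ·
  (3,5): δ = 14.27°  ✓
  (3,6): δ = 8.54°  ✓
  (4,5): δ = 82.56°  ·
  (4,6): δ = 59.75°  ·
  (5,6): δ = 157.18°  ·
antipodal pairs: 3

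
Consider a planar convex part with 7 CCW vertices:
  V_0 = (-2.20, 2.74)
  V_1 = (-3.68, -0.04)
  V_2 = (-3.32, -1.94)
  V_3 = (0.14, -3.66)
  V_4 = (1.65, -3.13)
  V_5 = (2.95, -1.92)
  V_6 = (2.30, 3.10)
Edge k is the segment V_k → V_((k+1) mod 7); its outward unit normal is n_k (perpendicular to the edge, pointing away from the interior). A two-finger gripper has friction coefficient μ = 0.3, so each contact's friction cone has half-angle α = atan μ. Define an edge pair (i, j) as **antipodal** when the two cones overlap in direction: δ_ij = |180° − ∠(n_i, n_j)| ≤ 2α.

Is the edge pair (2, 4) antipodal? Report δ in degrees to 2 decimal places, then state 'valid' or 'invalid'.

δ = 110.62°, invalid

α = atan 0.3 = 16.70°;  2α = 33.40°
edge 2: e_2 = (+3.46, -1.72);  n_2 = (-0.4451, -0.8955)
edge 4: e_4 = (+1.30, +1.21);  n_4 = (+0.6813, -0.7320)
∠(n_2, n_4) = 69.38°
δ = |180° − 69.38°| = 110.62°
110.62° > 2α = 33.40°  →  invalid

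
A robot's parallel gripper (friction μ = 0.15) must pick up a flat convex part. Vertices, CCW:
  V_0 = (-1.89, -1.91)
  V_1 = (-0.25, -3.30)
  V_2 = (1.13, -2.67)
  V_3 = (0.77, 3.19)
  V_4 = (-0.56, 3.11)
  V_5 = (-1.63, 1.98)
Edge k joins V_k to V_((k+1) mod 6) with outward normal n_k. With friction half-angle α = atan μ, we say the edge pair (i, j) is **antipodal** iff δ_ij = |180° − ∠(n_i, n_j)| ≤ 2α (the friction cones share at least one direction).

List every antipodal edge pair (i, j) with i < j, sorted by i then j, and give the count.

α = atan 0.15 = 8.53°;  2α = 17.06°
n_0 = (-0.6466, -0.7629)
n_1 = (+0.4153, -0.9097)
n_2 = (+0.9981, +0.0613)
n_3 = (-0.0600, +0.9982)
n_4 = (-0.7261, +0.6876)
n_5 = (-0.9978, +0.0667)
  (0,1): δ = 115.18°  ·
  (0,2): δ = 46.20°  ·
  (0,3): δ = 43.73°  ·
  (0,4): δ = 86.85°  ·
  (0,5): δ = 126.46°  ·
  (1,2): δ = 111.02°  ·
  (1,3): δ = 21.10°  ·
  (1,4): δ = 22.02°  ·
  (1,5): δ = 61.64°  ·
  (2,3): δ = 90.07°  ·
  (2,4): δ = 46.95°  ·
  (2,5): δ = 7.34°  ✓
  (3,4): δ = 136.88°  ·
  (3,5): δ = 97.27°  ·
  (4,5): δ = 140.39°  ·
antipodal pairs: 1

count = 1; pairs: (2,5)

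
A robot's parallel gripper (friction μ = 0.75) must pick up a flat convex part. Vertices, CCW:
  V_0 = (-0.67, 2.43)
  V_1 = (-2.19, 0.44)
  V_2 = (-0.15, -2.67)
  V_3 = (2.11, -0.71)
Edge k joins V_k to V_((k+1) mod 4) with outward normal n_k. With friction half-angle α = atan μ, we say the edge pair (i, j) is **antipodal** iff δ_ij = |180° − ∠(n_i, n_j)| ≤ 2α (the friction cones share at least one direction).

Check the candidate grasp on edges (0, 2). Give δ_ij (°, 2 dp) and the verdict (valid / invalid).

δ = 11.69°, valid

α = atan 0.75 = 36.87°;  2α = 73.74°
edge 0: e_0 = (-1.52, -1.99);  n_0 = (-0.7947, +0.6070)
edge 2: e_2 = (+2.26, +1.96);  n_2 = (+0.6552, -0.7555)
∠(n_0, n_2) = 168.31°
δ = |180° − 168.31°| = 11.69°
11.69° ≤ 2α = 73.74°  →  valid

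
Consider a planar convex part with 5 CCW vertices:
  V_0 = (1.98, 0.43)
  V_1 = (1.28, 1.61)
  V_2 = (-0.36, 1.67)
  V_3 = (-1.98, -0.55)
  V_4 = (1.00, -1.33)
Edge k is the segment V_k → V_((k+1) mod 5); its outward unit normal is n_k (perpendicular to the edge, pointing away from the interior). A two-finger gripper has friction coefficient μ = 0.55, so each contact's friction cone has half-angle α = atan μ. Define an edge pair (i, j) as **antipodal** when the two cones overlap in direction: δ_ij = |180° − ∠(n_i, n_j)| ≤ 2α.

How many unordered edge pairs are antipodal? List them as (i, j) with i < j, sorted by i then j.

count = 3; pairs: (0,3), (1,3), (2,4)

α = atan 0.55 = 28.81°;  2α = 57.62°
n_0 = (+0.8601, +0.5102)
n_1 = (+0.0366, +0.9993)
n_2 = (-0.8078, +0.5895)
n_3 = (-0.2532, -0.9674)
n_4 = (+0.8737, -0.4865)
  (0,1): δ = 122.77°  ·
  (0,2): δ = 66.80°  ·
  (0,3): δ = 44.65°  ✓
  (0,4): δ = 120.21°  ·
  (1,2): δ = 124.02°  ·
  (1,3): δ = 12.57°  ✓
  (1,4): δ = 62.99°  ·
  (2,3): δ = 68.55°  ·
  (2,4): δ = 7.01°  ✓
  (3,4): δ = 104.44°  ·
antipodal pairs: 3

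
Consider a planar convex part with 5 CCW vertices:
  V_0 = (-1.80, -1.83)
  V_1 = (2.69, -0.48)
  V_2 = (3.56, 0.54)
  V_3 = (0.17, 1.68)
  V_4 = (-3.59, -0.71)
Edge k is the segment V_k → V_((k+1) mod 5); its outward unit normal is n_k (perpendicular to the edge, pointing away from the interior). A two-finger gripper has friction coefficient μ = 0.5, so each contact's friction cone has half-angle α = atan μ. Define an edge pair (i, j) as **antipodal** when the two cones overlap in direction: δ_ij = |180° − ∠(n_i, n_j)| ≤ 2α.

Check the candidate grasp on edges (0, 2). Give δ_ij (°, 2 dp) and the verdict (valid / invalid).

δ = 35.32°, valid

α = atan 0.5 = 26.57°;  2α = 53.13°
edge 0: e_0 = (+4.49, +1.35);  n_0 = (+0.2879, -0.9576)
edge 2: e_2 = (-3.39, +1.14);  n_2 = (+0.3187, +0.9478)
∠(n_0, n_2) = 144.68°
δ = |180° − 144.68°| = 35.32°
35.32° ≤ 2α = 53.13°  →  valid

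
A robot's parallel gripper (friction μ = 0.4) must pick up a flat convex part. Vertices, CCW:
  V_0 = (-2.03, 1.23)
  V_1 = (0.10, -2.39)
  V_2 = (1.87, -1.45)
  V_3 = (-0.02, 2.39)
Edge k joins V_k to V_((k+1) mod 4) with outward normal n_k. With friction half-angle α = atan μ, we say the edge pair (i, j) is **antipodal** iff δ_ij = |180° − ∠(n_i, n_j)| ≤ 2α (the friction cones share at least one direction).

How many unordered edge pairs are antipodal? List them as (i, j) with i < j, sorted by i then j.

count = 2; pairs: (0,2), (1,3)

α = atan 0.4 = 21.80°;  2α = 43.60°
n_0 = (-0.8619, -0.5071)
n_1 = (+0.4690, -0.8832)
n_2 = (+0.8972, +0.4416)
n_3 = (-0.4998, +0.8661)
  (0,1): δ = 92.50°  ·
  (0,2): δ = 4.27°  ✓
  (0,3): δ = 89.52°  ·
  (1,2): δ = 91.77°  ·
  (1,3): δ = 2.02°  ✓
  (2,3): δ = 86.22°  ·
antipodal pairs: 2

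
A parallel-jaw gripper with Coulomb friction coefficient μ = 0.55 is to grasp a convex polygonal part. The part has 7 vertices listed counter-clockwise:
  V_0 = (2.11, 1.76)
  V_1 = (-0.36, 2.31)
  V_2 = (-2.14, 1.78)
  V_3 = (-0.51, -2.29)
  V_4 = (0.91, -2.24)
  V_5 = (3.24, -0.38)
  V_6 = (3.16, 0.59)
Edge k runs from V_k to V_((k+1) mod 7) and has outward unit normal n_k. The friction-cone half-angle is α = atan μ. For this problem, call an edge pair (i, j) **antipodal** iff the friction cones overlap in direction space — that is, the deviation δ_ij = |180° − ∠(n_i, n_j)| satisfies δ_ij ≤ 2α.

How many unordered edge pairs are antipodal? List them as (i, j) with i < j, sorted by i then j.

α = atan 0.55 = 28.81°;  2α = 57.62°
n_0 = (+0.2173, +0.9761)
n_1 = (-0.2854, +0.9584)
n_2 = (-0.9283, -0.3718)
n_3 = (+0.0352, -0.9994)
n_4 = (+0.6239, -0.7815)
n_5 = (+0.9966, +0.0822)
n_6 = (+0.7442, +0.6679)
  (0,1): δ = 150.87°  ·
  (0,2): δ = 55.62°  ✓
  (0,3): δ = 14.57°  ✓
  (0,4): δ = 51.15°  ✓
  (0,5): δ = 107.27°  ·
  (0,6): δ = 144.46°  ·
  (1,2): δ = 84.76°  ·
  (1,3): δ = 14.56°  ✓
  (1,4): δ = 22.02°  ✓
  (1,5): δ = 78.13°  ·
  (1,6): δ = 115.32°  ·
  (2,3): δ = 109.81°  ·
  (2,4): δ = 73.23°  ·
  (2,5): δ = 17.11°  ✓
  (2,6): δ = 20.08°  ✓
  (3,4): δ = 143.42°  ·
  (3,5): δ = 87.30°  ·
  (3,6): δ = 50.11°  ✓
  (4,5): δ = 123.89°  ·
  (4,6): δ = 86.69°  ·
  (5,6): δ = 142.81°  ·
antipodal pairs: 8

count = 8; pairs: (0,2), (0,3), (0,4), (1,3), (1,4), (2,5), (2,6), (3,6)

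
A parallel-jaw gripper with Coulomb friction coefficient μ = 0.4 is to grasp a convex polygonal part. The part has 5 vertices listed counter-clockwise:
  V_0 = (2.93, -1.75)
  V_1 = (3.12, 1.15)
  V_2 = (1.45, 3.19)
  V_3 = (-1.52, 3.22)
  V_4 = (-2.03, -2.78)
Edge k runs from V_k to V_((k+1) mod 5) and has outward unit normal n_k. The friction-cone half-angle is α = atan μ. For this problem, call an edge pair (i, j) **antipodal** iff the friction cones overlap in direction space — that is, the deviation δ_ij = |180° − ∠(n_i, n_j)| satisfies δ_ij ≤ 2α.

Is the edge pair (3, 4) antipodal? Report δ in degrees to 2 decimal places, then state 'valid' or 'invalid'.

α = atan 0.4 = 21.80°;  2α = 43.60°
edge 3: e_3 = (-0.51, -6.00);  n_3 = (-0.9964, +0.0847)
edge 4: e_4 = (+4.96, +1.03);  n_4 = (+0.2033, -0.9791)
∠(n_3, n_4) = 106.59°
δ = |180° − 106.59°| = 73.41°
73.41° > 2α = 43.60°  →  invalid

δ = 73.41°, invalid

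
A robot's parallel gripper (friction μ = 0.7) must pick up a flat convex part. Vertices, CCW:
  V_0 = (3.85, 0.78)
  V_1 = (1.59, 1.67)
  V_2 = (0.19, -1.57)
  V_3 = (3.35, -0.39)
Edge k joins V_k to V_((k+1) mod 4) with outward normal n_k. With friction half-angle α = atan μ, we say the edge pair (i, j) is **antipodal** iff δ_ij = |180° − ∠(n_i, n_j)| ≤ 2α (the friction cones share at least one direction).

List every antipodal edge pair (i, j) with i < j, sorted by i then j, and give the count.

count = 3; pairs: (0,2), (1,2), (1,3)

α = atan 0.7 = 34.99°;  2α = 69.98°
n_0 = (+0.3664, +0.9305)
n_1 = (-0.9180, +0.3967)
n_2 = (+0.3498, -0.9368)
n_3 = (+0.9196, -0.3930)
  (0,1): δ = 91.87°  ·
  (0,2): δ = 41.97°  ✓
  (0,3): δ = 88.36°  ·
  (1,2): δ = 46.15°  ✓
  (1,3): δ = 0.23°  ✓
  (2,3): δ = 133.62°  ·
antipodal pairs: 3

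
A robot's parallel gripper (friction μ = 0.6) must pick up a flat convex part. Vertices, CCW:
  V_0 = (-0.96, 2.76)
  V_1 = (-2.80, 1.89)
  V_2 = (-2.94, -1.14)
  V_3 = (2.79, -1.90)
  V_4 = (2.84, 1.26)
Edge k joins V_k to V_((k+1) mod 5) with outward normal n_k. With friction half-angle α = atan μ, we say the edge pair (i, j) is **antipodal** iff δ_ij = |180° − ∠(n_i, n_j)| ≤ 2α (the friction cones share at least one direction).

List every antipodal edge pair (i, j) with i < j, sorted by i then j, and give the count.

α = atan 0.6 = 30.96°;  2α = 61.93°
n_0 = (-0.4275, +0.9040)
n_1 = (-0.9989, +0.0462)
n_2 = (-0.1315, -0.9913)
n_3 = (+0.9999, -0.0158)
n_4 = (+0.3672, +0.9302)
  (0,1): δ = 117.95°  ·
  (0,2): δ = 32.86°  ✓
  (0,3): δ = 63.79°  ·
  (0,4): δ = 133.15°  ·
  (1,2): δ = 94.91°  ·
  (1,3): δ = 1.74°  ✓
  (1,4): δ = 71.10°  ·
  (2,3): δ = 83.35°  ·
  (2,4): δ = 13.99°  ✓
  (3,4): δ = 110.63°  ·
antipodal pairs: 3

count = 3; pairs: (0,2), (1,3), (2,4)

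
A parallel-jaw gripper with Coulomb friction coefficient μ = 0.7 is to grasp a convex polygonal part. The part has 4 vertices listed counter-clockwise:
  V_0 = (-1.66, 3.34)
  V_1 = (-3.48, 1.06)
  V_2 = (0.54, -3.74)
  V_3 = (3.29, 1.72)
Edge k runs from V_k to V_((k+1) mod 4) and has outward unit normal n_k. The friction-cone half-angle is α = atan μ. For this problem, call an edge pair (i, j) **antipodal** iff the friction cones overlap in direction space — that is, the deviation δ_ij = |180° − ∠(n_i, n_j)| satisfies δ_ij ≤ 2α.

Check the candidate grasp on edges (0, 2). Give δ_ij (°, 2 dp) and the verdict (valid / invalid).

δ = 11.87°, valid

α = atan 0.7 = 34.99°;  2α = 69.98°
edge 0: e_0 = (-1.82, -2.28);  n_0 = (-0.7815, +0.6239)
edge 2: e_2 = (+2.75, +5.46);  n_2 = (+0.8931, -0.4498)
∠(n_0, n_2) = 168.13°
δ = |180° − 168.13°| = 11.87°
11.87° ≤ 2α = 69.98°  →  valid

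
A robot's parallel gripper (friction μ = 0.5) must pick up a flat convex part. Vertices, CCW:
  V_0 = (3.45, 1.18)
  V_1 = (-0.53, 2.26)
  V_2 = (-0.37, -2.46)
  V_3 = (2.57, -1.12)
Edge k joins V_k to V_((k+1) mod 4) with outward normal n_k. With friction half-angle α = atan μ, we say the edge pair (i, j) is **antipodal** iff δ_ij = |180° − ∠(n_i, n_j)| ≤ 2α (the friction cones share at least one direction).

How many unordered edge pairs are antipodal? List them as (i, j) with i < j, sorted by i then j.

count = 2; pairs: (0,2), (1,3)

α = atan 0.5 = 26.57°;  2α = 53.13°
n_0 = (+0.2619, +0.9651)
n_1 = (-0.9994, -0.0339)
n_2 = (+0.4147, -0.9099)
n_3 = (+0.9340, -0.3573)
  (0,1): δ = 72.88°  ·
  (0,2): δ = 39.68°  ✓
  (0,3): δ = 84.24°  ·
  (1,2): δ = 67.44°  ·
  (1,3): δ = 22.88°  ✓
  (2,3): δ = 135.44°  ·
antipodal pairs: 2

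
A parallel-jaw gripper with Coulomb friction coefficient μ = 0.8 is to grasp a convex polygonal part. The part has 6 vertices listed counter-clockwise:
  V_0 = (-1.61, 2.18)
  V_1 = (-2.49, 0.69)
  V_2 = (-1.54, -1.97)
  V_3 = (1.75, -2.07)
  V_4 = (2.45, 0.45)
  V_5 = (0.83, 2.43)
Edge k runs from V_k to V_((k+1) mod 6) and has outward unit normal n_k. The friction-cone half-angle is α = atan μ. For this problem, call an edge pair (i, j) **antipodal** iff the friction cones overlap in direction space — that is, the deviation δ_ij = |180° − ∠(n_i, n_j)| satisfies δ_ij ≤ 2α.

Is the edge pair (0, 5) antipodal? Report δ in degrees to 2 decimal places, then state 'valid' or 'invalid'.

δ = 126.42°, invalid

α = atan 0.8 = 38.66°;  2α = 77.32°
edge 0: e_0 = (-0.88, -1.49);  n_0 = (-0.8610, +0.5085)
edge 5: e_5 = (-2.44, -0.25);  n_5 = (-0.1019, +0.9948)
∠(n_0, n_5) = 53.58°
δ = |180° − 53.58°| = 126.42°
126.42° > 2α = 77.32°  →  invalid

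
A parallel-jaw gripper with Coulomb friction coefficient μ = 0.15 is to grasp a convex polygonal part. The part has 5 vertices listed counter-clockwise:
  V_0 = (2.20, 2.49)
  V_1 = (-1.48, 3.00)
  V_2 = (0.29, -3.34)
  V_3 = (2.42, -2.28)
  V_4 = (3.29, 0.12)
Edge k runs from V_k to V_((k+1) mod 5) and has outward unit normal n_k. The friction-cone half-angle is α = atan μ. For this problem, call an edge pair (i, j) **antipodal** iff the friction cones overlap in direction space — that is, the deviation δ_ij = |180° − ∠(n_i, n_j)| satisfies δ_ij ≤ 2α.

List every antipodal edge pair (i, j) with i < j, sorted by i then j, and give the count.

α = atan 0.15 = 8.53°;  2α = 17.06°
n_0 = (+0.1373, +0.9905)
n_1 = (-0.9632, -0.2689)
n_2 = (+0.4455, -0.8953)
n_3 = (+0.9401, -0.3408)
n_4 = (+0.9085, +0.4178)
  (0,1): δ = 66.51°  ·
  (0,2): δ = 34.35°  ·
  (0,3): δ = 77.96°  ·
  (0,4): δ = 122.59°  ·
  (1,2): δ = 79.14°  ·
  (1,3): δ = 35.52°  ·
  (1,4): δ = 9.10°  ✓
  (2,3): δ = 136.38°  ·
  (2,4): δ = 91.76°  ·
  (3,4): δ = 135.38°  ·
antipodal pairs: 1

count = 1; pairs: (1,4)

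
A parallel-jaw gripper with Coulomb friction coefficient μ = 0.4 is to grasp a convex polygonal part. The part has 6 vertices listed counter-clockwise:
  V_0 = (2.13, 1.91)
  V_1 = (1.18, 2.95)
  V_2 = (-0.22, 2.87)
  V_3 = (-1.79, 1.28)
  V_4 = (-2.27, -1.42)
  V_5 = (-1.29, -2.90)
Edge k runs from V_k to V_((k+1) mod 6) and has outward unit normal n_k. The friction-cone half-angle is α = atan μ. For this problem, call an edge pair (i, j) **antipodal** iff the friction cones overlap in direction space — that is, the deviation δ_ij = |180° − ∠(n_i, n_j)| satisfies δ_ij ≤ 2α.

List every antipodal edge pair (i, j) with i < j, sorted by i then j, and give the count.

count = 3; pairs: (0,4), (2,5), (3,5)

α = atan 0.4 = 21.80°;  2α = 43.60°
n_0 = (+0.7383, +0.6744)
n_1 = (-0.0570, +0.9984)
n_2 = (-0.7116, +0.7026)
n_3 = (-0.9846, +0.1750)
n_4 = (-0.8338, -0.5521)
n_5 = (+0.8150, -0.5795)
  (0,1): δ = 129.14°  ·
  (0,2): δ = 87.05°  ·
  (0,3): δ = 52.49°  ·
  (0,4): δ = 8.90°  ✓
  (0,5): δ = 102.18°  ·
  (1,2): δ = 137.91°  ·
  (1,3): δ = 103.35°  ·
  (1,4): δ = 59.76°  ·
  (1,5): δ = 51.32°  ·
  (2,3): δ = 145.44°  ·
  (2,4): δ = 101.85°  ·
  (2,5): δ = 9.22°  ✓
  (3,4): δ = 136.41°  ·
  (3,5): δ = 25.33°  ✓
  (4,5): δ = 68.92°  ·
antipodal pairs: 3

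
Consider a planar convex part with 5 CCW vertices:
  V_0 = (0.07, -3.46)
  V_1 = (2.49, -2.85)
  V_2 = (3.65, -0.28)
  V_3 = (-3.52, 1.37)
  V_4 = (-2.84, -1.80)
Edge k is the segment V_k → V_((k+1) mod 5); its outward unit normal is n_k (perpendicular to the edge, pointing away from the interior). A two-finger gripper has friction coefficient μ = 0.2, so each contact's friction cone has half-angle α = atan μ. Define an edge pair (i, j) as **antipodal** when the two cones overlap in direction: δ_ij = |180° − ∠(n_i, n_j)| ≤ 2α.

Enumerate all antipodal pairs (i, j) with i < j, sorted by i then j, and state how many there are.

α = atan 0.2 = 11.31°;  2α = 22.62°
n_0 = (+0.2444, -0.9697)
n_1 = (+0.9115, -0.4114)
n_2 = (+0.2243, +0.9745)
n_3 = (-0.9778, -0.2097)
n_4 = (-0.4955, -0.8686)
  (0,1): δ = 128.44°  ·
  (0,2): δ = 27.11°  ·
  (0,3): δ = 87.96°  ·
  (0,4): δ = 136.15°  ·
  (1,2): δ = 78.67°  ·
  (1,3): δ = 36.40°  ·
  (1,4): δ = 84.59°  ·
  (2,3): δ = 64.93°  ·
  (2,4): δ = 16.74°  ✓
  (3,4): δ = 131.81°  ·
antipodal pairs: 1

count = 1; pairs: (2,4)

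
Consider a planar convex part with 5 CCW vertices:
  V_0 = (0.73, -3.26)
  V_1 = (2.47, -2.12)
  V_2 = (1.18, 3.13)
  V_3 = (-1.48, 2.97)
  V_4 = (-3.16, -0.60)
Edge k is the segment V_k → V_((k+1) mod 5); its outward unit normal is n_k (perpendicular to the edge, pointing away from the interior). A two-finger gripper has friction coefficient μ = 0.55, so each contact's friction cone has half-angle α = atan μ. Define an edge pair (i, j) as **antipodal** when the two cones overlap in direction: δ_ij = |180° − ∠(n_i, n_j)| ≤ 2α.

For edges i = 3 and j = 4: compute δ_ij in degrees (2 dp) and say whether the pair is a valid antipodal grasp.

δ = 99.16°, invalid

α = atan 0.55 = 28.81°;  2α = 57.62°
edge 3: e_3 = (-1.68, -3.57);  n_3 = (-0.9048, +0.4258)
edge 4: e_4 = (+3.89, -2.66);  n_4 = (-0.5645, -0.8255)
∠(n_3, n_4) = 80.84°
δ = |180° − 80.84°| = 99.16°
99.16° > 2α = 57.62°  →  invalid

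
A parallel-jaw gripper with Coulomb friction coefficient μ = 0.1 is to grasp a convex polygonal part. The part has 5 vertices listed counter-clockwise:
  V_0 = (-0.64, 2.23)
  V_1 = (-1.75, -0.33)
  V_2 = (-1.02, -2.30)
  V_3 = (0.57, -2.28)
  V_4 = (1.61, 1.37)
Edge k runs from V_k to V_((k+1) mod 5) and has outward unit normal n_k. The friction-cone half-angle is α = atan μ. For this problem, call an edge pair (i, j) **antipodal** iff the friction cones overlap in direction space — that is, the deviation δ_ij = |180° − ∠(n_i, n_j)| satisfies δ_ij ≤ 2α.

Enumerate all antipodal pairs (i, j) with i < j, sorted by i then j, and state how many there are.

α = atan 0.1 = 5.71°;  2α = 11.42°
n_0 = (-0.9175, +0.3978)
n_1 = (-0.9377, -0.3475)
n_2 = (+0.0126, -0.9999)
n_3 = (+0.9617, -0.2740)
n_4 = (+0.3570, +0.9341)
  (0,1): δ = 136.23°  ·
  (0,2): δ = 65.84°  ·
  (0,3): δ = 7.54°  ✓
  (0,4): δ = 92.52°  ·
  (1,2): δ = 109.61°  ·
  (1,3): δ = 36.24°  ·
  (1,4): δ = 48.75°  ·
  (2,3): δ = 106.62°  ·
  (2,4): δ = 21.64°  ·
  (3,4): δ = 95.01°  ·
antipodal pairs: 1

count = 1; pairs: (0,3)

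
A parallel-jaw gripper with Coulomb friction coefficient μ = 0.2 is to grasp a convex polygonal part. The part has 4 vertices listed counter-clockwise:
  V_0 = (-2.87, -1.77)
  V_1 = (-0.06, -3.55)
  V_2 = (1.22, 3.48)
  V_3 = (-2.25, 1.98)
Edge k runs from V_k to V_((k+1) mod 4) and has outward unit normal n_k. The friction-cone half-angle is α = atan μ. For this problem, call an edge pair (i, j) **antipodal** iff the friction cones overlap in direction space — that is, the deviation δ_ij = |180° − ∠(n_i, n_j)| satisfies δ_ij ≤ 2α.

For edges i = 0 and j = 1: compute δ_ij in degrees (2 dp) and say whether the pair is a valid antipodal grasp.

α = atan 0.2 = 11.31°;  2α = 22.62°
edge 0: e_0 = (+2.81, -1.78);  n_0 = (-0.5351, -0.8448)
edge 1: e_1 = (+1.28, +7.03);  n_1 = (+0.9838, -0.1791)
∠(n_0, n_1) = 112.03°
δ = |180° − 112.03°| = 67.97°
67.97° > 2α = 22.62°  →  invalid

δ = 67.97°, invalid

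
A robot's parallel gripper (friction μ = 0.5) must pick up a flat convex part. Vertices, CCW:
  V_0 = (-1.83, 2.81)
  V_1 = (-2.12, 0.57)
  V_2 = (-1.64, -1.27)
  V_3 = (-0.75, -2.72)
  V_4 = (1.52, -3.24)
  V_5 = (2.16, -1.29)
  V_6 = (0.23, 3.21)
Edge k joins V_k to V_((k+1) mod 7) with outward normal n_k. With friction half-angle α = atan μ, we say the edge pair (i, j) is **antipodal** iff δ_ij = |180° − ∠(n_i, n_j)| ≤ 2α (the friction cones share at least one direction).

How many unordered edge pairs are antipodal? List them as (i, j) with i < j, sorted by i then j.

count = 7; pairs: (0,4), (0,5), (1,4), (1,5), (2,4), (2,5), (3,6)

α = atan 0.5 = 26.57°;  2α = 53.13°
n_0 = (-0.9917, +0.1284)
n_1 = (-0.9676, -0.2524)
n_2 = (-0.8523, -0.5231)
n_3 = (-0.2233, -0.9748)
n_4 = (+0.9501, -0.3118)
n_5 = (+0.9190, +0.3942)
n_6 = (-0.1906, +0.9817)
  (0,1): δ = 158.00°  ·
  (0,2): δ = 141.08°  ·
  (0,3): δ = 95.53°  ·
  (0,4): δ = 10.79°  ✓
  (0,5): δ = 30.59°  ✓
  (0,6): δ = 108.37°  ·
  (1,2): δ = 163.08°  ·
  (1,3): δ = 117.52°  ·
  (1,4): δ = 32.79°  ✓
  (1,5): δ = 8.59°  ✓
  (1,6): δ = 86.37°  ·
  (2,3): δ = 134.44°  ·
  (2,4): δ = 49.71°  ✓
  (2,5): δ = 8.33°  ✓
  (2,6): δ = 69.45°  ·
  (3,4): δ = 95.27°  ·
  (3,5): δ = 53.88°  ·
  (3,6): δ = 23.89°  ✓
  (4,5): δ = 138.62°  ·
  (4,6): δ = 60.84°  ·
  (5,6): δ = 102.23°  ·
antipodal pairs: 7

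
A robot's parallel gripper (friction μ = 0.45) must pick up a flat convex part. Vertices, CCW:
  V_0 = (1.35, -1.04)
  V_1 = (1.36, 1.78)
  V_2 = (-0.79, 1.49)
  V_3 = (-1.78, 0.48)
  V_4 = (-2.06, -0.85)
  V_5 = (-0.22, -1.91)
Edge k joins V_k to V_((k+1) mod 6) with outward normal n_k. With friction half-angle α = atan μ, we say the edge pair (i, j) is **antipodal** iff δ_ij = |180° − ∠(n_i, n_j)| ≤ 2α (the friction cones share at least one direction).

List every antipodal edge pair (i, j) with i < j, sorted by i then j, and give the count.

α = atan 0.45 = 24.23°;  2α = 48.46°
n_0 = (+1.0000, -0.0035)
n_1 = (-0.1337, +0.9910)
n_2 = (-0.7141, +0.7000)
n_3 = (-0.9785, +0.2060)
n_4 = (-0.4992, -0.8665)
n_5 = (+0.4847, -0.8747)
  (0,1): δ = 82.11°  ·
  (0,2): δ = 44.22°  ✓
  (0,3): δ = 11.69°  ✓
  (0,4): δ = 60.26°  ·
  (0,5): δ = 119.20°  ·
  (1,2): δ = 142.11°  ·
  (1,3): δ = 109.57°  ·
  (1,4): δ = 37.63°  ✓
  (1,5): δ = 21.31°  ✓
  (2,3): δ = 147.46°  ·
  (2,4): δ = 75.52°  ·
  (2,5): δ = 16.58°  ✓
  (3,4): δ = 108.06°  ·
  (3,5): δ = 49.12°  ·
  (4,5): δ = 121.06°  ·
antipodal pairs: 5

count = 5; pairs: (0,2), (0,3), (1,4), (1,5), (2,5)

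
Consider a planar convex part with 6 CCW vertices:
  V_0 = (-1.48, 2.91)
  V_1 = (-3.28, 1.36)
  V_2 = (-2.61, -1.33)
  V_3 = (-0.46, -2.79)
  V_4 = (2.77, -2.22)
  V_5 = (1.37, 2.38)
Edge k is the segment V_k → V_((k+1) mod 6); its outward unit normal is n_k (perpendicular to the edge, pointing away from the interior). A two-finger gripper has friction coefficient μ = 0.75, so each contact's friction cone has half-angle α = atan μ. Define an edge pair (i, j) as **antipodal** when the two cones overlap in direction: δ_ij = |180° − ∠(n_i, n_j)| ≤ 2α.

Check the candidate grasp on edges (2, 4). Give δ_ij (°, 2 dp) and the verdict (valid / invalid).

α = atan 0.75 = 36.87°;  2α = 73.74°
edge 2: e_2 = (+2.15, -1.46);  n_2 = (-0.5618, -0.8273)
edge 4: e_4 = (-1.40, +4.60);  n_4 = (+0.9567, +0.2912)
∠(n_2, n_4) = 141.11°
δ = |180° − 141.11°| = 38.89°
38.89° ≤ 2α = 73.74°  →  valid

δ = 38.89°, valid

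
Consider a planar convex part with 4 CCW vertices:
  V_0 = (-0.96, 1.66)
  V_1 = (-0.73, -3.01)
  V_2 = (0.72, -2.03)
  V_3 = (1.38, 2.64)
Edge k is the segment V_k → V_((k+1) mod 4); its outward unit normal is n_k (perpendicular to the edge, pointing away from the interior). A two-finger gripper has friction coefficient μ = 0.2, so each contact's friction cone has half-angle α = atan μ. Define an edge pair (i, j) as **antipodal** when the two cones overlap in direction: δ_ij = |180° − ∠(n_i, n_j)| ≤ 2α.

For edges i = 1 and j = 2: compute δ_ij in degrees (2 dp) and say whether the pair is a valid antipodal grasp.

δ = 132.10°, invalid

α = atan 0.2 = 11.31°;  2α = 22.62°
edge 1: e_1 = (+1.45, +0.98);  n_1 = (+0.5600, -0.8285)
edge 2: e_2 = (+0.66, +4.67);  n_2 = (+0.9902, -0.1399)
∠(n_1, n_2) = 47.90°
δ = |180° − 47.90°| = 132.10°
132.10° > 2α = 22.62°  →  invalid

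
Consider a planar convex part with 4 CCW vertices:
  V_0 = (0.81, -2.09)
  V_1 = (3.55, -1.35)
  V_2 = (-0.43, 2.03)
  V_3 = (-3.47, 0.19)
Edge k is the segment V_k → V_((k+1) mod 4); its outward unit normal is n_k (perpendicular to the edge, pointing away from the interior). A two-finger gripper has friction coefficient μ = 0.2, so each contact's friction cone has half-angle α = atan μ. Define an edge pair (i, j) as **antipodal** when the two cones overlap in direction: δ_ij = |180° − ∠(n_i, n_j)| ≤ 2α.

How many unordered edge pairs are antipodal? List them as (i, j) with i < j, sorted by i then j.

count = 2; pairs: (0,2), (1,3)

α = atan 0.2 = 11.31°;  2α = 22.62°
n_0 = (+0.2607, -0.9654)
n_1 = (+0.6473, +0.7622)
n_2 = (-0.5178, +0.8555)
n_3 = (-0.4702, -0.8826)
  (0,1): δ = 55.45°  ·
  (0,2): δ = 16.07°  ✓
  (0,3): δ = 136.84°  ·
  (1,2): δ = 108.48°  ·
  (1,3): δ = 12.29°  ✓
  (2,3): δ = 59.23°  ·
antipodal pairs: 2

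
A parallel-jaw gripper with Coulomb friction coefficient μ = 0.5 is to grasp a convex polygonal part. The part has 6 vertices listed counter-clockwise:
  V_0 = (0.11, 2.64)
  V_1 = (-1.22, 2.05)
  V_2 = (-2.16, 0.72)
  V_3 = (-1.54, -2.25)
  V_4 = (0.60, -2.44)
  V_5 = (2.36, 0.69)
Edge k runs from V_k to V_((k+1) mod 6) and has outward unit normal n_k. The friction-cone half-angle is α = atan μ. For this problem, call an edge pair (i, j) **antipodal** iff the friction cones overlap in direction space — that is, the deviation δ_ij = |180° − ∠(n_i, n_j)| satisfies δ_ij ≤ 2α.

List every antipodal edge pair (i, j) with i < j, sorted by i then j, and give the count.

count = 6; pairs: (0,3), (0,4), (1,4), (2,4), (2,5), (3,5)

α = atan 0.5 = 26.57°;  2α = 53.13°
n_0 = (-0.4055, +0.9141)
n_1 = (-0.8166, +0.5772)
n_2 = (-0.9789, -0.2043)
n_3 = (-0.0884, -0.9961)
n_4 = (+0.8716, -0.4901)
n_5 = (+0.6549, +0.7557)
  (0,1): δ = 149.17°  ·
  (0,2): δ = 102.13°  ·
  (0,3): δ = 29.00°  ✓
  (0,4): δ = 36.73°  ✓
  (0,5): δ = 115.16°  ·
  (1,2): δ = 132.96°  ·
  (1,3): δ = 59.82°  ·
  (1,4): δ = 5.90°  ✓
  (1,5): δ = 84.34°  ·
  (2,3): δ = 106.87°  ·
  (2,4): δ = 41.14°  ✓
  (2,5): δ = 37.29°  ✓
  (3,4): δ = 114.28°  ·
  (3,5): δ = 35.84°  ✓
  (4,5): δ = 101.57°  ·
antipodal pairs: 6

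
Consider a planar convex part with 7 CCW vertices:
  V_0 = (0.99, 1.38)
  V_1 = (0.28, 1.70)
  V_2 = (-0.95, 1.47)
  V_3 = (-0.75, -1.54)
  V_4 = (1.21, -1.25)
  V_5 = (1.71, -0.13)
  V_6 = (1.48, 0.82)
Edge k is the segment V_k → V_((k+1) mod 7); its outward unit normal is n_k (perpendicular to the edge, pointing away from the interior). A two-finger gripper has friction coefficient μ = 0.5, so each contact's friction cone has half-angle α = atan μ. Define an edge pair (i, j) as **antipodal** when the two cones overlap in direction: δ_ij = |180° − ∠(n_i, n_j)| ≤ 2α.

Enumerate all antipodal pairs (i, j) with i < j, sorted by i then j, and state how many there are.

α = atan 0.5 = 26.57°;  2α = 53.13°
n_0 = (+0.4109, +0.9117)
n_1 = (-0.1838, +0.9830)
n_2 = (-0.9978, -0.0663)
n_3 = (+0.1464, -0.9892)
n_4 = (+0.9131, -0.4077)
n_5 = (+0.9719, +0.2353)
n_6 = (+0.7526, +0.6585)
  (0,1): δ = 145.15°  ·
  (0,2): δ = 61.94°  ·
  (0,3): δ = 32.68°  ✓
  (0,4): δ = 90.20°  ·
  (0,5): δ = 127.87°  ·
  (0,6): δ = 155.45°  ·
  (1,2): δ = 96.79°  ·
  (1,3): δ = 2.18°  ✓
  (1,4): δ = 55.35°  ·
  (1,5): δ = 93.02°  ·
  (1,6): δ = 120.59°  ·
  (2,3): δ = 85.39°  ·
  (2,4): δ = 27.86°  ✓
  (2,5): δ = 9.81°  ✓
  (2,6): δ = 37.38°  ✓
  (3,4): δ = 122.47°  ·
  (3,5): δ = 84.81°  ·
  (3,6): δ = 57.23°  ·
  (4,5): δ = 142.33°  ·
  (4,6): δ = 114.76°  ·
  (5,6): δ = 152.42°  ·
antipodal pairs: 5

count = 5; pairs: (0,3), (1,3), (2,4), (2,5), (2,6)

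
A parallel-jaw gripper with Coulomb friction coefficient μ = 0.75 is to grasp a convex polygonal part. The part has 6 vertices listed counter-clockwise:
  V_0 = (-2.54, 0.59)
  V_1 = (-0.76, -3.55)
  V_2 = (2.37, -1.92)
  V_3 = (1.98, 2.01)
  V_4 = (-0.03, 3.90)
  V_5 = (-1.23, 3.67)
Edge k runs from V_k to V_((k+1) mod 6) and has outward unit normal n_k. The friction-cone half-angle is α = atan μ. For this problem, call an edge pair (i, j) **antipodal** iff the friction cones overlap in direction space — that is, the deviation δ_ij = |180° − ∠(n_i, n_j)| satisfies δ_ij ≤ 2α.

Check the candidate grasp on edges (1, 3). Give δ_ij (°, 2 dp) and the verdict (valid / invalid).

α = atan 0.75 = 36.87°;  2α = 73.74°
edge 1: e_1 = (+3.13, +1.63);  n_1 = (+0.4619, -0.8869)
edge 3: e_3 = (-2.01, +1.89);  n_3 = (+0.6850, +0.7285)
∠(n_1, n_3) = 109.25°
δ = |180° − 109.25°| = 70.75°
70.75° ≤ 2α = 73.74°  →  valid

δ = 70.75°, valid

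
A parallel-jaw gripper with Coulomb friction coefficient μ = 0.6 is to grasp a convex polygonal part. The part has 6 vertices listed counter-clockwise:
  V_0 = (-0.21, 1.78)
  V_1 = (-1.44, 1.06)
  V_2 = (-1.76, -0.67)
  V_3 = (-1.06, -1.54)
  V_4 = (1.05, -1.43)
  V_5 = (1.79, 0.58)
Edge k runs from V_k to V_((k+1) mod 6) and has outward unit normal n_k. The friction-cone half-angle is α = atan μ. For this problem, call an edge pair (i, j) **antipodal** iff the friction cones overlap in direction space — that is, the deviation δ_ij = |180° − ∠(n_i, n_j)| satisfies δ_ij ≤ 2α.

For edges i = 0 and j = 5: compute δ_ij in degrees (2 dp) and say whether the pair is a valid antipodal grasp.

δ = 118.69°, invalid

α = atan 0.6 = 30.96°;  2α = 61.93°
edge 0: e_0 = (-1.23, -0.72);  n_0 = (-0.5052, +0.8630)
edge 5: e_5 = (-2.00, +1.20);  n_5 = (+0.5145, +0.8575)
∠(n_0, n_5) = 61.31°
δ = |180° − 61.31°| = 118.69°
118.69° > 2α = 61.93°  →  invalid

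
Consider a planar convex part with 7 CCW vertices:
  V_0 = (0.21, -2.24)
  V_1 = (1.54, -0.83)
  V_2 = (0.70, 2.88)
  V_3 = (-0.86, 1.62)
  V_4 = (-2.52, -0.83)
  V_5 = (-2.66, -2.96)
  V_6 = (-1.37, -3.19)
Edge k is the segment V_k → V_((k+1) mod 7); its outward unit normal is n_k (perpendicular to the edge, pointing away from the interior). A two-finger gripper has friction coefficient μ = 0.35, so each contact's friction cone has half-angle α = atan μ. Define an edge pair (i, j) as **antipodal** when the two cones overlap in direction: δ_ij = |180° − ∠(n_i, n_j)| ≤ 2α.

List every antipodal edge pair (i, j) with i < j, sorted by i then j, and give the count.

α = atan 0.35 = 19.29°;  2α = 38.58°
n_0 = (+0.7274, -0.6862)
n_1 = (+0.9753, +0.2208)
n_2 = (-0.6283, +0.7779)
n_3 = (-0.8279, +0.5609)
n_4 = (-0.9978, +0.0656)
n_5 = (-0.1755, -0.9845)
n_6 = (+0.5153, -0.8570)
  (0,1): δ = 123.91°  ·
  (0,2): δ = 7.74°  ✓
  (0,3): δ = 9.21°  ✓
  (0,4): δ = 39.57°  ·
  (0,5): δ = 123.22°  ·
  (0,6): δ = 164.34°  ·
  (1,2): δ = 63.83°  ·
  (1,3): δ = 46.88°  ·
  (1,4): δ = 16.52°  ✓
  (1,5): δ = 67.13°  ·
  (1,6): δ = 108.26°  ·
  (2,3): δ = 163.05°  ·
  (2,4): δ = 132.69°  ·
  (2,5): δ = 49.04°  ·
  (2,6): δ = 7.91°  ✓
  (3,4): δ = 149.64°  ·
  (3,5): δ = 65.99°  ·
  (3,6): δ = 24.86°  ✓
  (4,5): δ = 96.35°  ·
  (4,6): δ = 55.22°  ·
  (5,6): δ = 138.87°  ·
antipodal pairs: 5

count = 5; pairs: (0,2), (0,3), (1,4), (2,6), (3,6)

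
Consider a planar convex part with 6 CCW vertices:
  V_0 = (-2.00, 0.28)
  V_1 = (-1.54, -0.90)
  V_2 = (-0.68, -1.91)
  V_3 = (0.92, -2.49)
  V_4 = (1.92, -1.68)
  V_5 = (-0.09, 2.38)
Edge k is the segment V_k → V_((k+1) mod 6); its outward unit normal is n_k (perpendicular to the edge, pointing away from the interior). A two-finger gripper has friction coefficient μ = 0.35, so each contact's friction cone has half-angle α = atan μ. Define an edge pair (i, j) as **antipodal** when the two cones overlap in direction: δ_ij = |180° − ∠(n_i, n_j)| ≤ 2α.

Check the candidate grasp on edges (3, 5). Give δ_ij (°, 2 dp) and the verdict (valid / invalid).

α = atan 0.35 = 19.29°;  2α = 38.58°
edge 3: e_3 = (+1.00, +0.81);  n_3 = (+0.6294, -0.7771)
edge 5: e_5 = (-1.91, -2.10);  n_5 = (-0.7398, +0.6728)
∠(n_3, n_5) = 171.29°
δ = |180° − 171.29°| = 8.71°
8.71° ≤ 2α = 38.58°  →  valid

δ = 8.71°, valid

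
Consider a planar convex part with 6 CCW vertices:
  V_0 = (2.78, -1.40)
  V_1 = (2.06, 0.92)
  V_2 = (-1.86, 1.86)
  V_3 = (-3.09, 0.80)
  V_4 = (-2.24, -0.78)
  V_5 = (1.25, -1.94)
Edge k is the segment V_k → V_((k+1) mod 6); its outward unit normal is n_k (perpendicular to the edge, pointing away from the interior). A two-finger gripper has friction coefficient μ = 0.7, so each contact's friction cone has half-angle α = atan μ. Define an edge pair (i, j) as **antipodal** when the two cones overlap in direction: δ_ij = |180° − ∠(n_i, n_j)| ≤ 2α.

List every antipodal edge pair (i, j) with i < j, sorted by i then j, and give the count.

count = 8; pairs: (0,2), (0,3), (0,4), (1,3), (1,4), (1,5), (2,4), (2,5)

α = atan 0.7 = 34.99°;  2α = 69.98°
n_0 = (+0.9551, +0.2964)
n_1 = (+0.2332, +0.9724)
n_2 = (-0.6528, +0.7575)
n_3 = (-0.8807, -0.4738)
n_4 = (-0.3154, -0.9490)
n_5 = (+0.3328, -0.9430)
  (0,1): δ = 120.73°  ·
  (0,2): δ = 66.49°  ✓
  (0,3): δ = 11.04°  ✓
  (0,4): δ = 54.37°  ✓
  (0,5): δ = 92.20°  ·
  (1,2): δ = 125.76°  ·
  (1,3): δ = 48.24°  ✓
  (1,4): δ = 4.90°  ✓
  (1,5): δ = 32.92°  ✓
  (2,3): δ = 102.48°  ·
  (2,4): δ = 59.14°  ✓
  (2,5): δ = 21.31°  ✓
  (3,4): δ = 136.66°  ·
  (3,5): δ = 98.84°  ·
  (4,5): δ = 142.17°  ·
antipodal pairs: 8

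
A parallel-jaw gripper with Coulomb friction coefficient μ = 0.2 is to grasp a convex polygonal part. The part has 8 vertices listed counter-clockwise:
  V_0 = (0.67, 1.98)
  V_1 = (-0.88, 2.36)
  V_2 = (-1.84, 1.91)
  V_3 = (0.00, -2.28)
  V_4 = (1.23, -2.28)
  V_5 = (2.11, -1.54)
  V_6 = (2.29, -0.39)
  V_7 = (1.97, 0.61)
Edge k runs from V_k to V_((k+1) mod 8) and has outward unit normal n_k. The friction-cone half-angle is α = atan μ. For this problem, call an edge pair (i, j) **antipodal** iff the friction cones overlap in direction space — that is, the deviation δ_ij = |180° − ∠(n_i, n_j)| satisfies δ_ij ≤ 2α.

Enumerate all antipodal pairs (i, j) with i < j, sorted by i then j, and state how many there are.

count = 4; pairs: (0,3), (1,4), (2,6), (2,7)

α = atan 0.2 = 11.31°;  2α = 22.62°
n_0 = (+0.2381, +0.9712)
n_1 = (-0.4244, +0.9055)
n_2 = (-0.9156, -0.4021)
n_3 = (+0.0000, -1.0000)
n_4 = (+0.6436, -0.7654)
n_5 = (+0.9880, -0.1546)
n_6 = (+0.9524, +0.3048)
n_7 = (+0.7254, +0.6883)
  (0,1): δ = 141.11°  ·
  (0,2): δ = 52.52°  ·
  (0,3): δ = 13.78°  ✓
  (0,4): δ = 53.84°  ·
  (0,5): δ = 94.88°  ·
  (0,6): δ = 121.52°  ·
  (0,7): δ = 147.27°  ·
  (1,2): δ = 91.41°  ·
  (1,3): δ = 25.11°  ·
  (1,4): δ = 14.95°  ✓
  (1,5): δ = 55.99°  ·
  (1,6): δ = 82.63°  ·
  (1,7): δ = 108.38°  ·
  (2,3): δ = 113.71°  ·
  (2,4): δ = 73.65°  ·
  (2,5): δ = 32.60°  ·
  (2,6): δ = 5.96°  ✓
  (2,7): δ = 19.79°  ✓
  (3,4): δ = 139.94°  ·
  (3,5): δ = 98.90°  ·
  (3,6): δ = 72.26°  ·
  (3,7): δ = 46.50°  ·
  (4,5): δ = 138.96°  ·
  (4,6): δ = 112.32°  ·
  (4,7): δ = 86.56°  ·
  (5,6): δ = 153.36°  ·
  (5,7): δ = 127.61°  ·
  (6,7): δ = 154.25°  ·
antipodal pairs: 4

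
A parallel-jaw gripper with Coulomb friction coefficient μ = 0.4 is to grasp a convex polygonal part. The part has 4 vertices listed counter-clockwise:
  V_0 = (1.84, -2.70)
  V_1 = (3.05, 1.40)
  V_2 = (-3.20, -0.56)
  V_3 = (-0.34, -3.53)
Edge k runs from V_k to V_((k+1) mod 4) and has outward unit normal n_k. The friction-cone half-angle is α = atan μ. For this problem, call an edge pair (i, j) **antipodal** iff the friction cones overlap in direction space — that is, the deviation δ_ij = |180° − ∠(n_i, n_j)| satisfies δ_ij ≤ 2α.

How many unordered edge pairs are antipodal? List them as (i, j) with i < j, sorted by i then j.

count = 1; pairs: (1,3)

α = atan 0.4 = 21.80°;  2α = 43.60°
n_0 = (+0.9591, -0.2831)
n_1 = (-0.2992, +0.9542)
n_2 = (-0.7203, -0.6936)
n_3 = (+0.3558, -0.9346)
  (0,1): δ = 56.15°  ·
  (0,2): δ = 60.36°  ·
  (0,3): δ = 127.29°  ·
  (1,2): δ = 63.49°  ·
  (1,3): δ = 3.43°  ✓
  (2,3): δ = 113.08°  ·
antipodal pairs: 1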